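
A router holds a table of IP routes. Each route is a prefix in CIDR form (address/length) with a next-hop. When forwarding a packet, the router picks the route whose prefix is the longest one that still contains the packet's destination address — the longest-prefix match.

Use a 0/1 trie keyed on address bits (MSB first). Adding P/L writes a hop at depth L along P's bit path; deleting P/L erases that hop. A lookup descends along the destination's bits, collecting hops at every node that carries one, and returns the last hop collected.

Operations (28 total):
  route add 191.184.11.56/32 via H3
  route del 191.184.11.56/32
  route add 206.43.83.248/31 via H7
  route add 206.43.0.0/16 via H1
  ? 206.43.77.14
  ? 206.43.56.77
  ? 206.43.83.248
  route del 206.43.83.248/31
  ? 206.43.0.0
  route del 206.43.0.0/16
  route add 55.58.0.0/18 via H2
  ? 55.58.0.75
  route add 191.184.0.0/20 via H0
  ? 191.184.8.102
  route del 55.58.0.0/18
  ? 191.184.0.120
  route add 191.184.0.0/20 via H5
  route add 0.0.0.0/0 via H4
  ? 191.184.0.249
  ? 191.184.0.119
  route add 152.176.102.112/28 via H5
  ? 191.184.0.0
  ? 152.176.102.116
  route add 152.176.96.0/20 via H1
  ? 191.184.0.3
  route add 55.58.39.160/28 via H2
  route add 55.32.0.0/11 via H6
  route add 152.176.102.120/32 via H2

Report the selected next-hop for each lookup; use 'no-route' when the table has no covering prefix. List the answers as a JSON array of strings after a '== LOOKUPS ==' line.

Apply in order:
  add 191.184.11.56/32 -> H3 at depth 32
  - 191.184.11.56/32 clear@32
  add 206.43.83.248/31 -> H7 at depth 31
  add 206.43.0.0/16 -> H1 at depth 16
  lookup 206.43.77.14: bits 1100111000101011010 walk d0:-→d1:-→d2:-→d3:-→d4:-→d5:-→d6:-→d7:-→d8:-→d9:-→d10:-→d11:-→d12:-→d13:-→d14:-→d15:-→d16:H1→d17:-→d18:-→d19:- -> H1
  lookup 206.43.56.77: bits 11001110001010110 walk d0:-→d1:-→d2:-→d3:-→d4:-→d5:-→d6:-→d7:-→d8:-→d9:-→d10:-→d11:-→d12:-→d13:-→d14:-→d15:-→d16:H1→d17:- -> H1
  lookup 206.43.83.248: bits 1100111000101011010100111111100 walk d0:-→d1:-→d2:-→d3:-→d4:-→d5:-→d6:-→d7:-→d8:-→d9:-→d10:-→d11:-→d12:-→d13:-→d14:-→d15:-→d16:H1→d17:-→d18:-→d19:-→d20:-→d21:-→d22:-→d23:-→d24:-→d25:-→d26:-→d27:-→d28:-→d29:-→d30:-→d31:H7 -> H7
  - 206.43.83.248/31 clear@31
  lookup 206.43.0.0: bits 11001110001010110 walk d0:-→d1:-→d2:-→d3:-→d4:-→d5:-→d6:-→d7:-→d8:-→d9:-→d10:-→d11:-→d12:-→d13:-→d14:-→d15:-→d16:H1→d17:- -> H1
  - 206.43.0.0/16 clear@16
  add 55.58.0.0/18 -> H2 at depth 18
  lookup 55.58.0.75: bits 001101110011101000 walk d0:-→d1:-→d2:-→d3:-→d4:-→d5:-→d6:-→d7:-→d8:-→d9:-→d10:-→d11:-→d12:-→d13:-→d14:-→d15:-→d16:-→d17:-→d18:H2 -> H2
  add 191.184.0.0/20 -> H0 at depth 20
  lookup 191.184.8.102: bits 1011111110111000000010 walk d0:-→d1:-→d2:-→d3:-→d4:-→d5:-→d6:-→d7:-→d8:-→d9:-→d10:-→d11:-→d12:-→d13:-→d14:-→d15:-→d16:-→d17:-→d18:-→d19:-→d20:H0→d21:-→d22:- -> H0
  - 55.58.0.0/18 clear@18
  lookup 191.184.0.120: bits 10111111101110000000 walk d0:-→d1:-→d2:-→d3:-→d4:-→d5:-→d6:-→d7:-→d8:-→d9:-→d10:-→d11:-→d12:-→d13:-→d14:-→d15:-→d16:-→d17:-→d18:-→d19:-→d20:H0 -> H0
  add 191.184.0.0/20 -> H5 at depth 20
  add 0.0.0.0/0 -> H4 at depth 0
  lookup 191.184.0.249: bits 10111111101110000000 walk d0:H4→d1:-→d2:-→d3:-→d4:-→d5:-→d6:-→d7:-→d8:-→d9:-→d10:-→d11:-→d12:-→d13:-→d14:-→d15:-→d16:-→d17:-→d18:-→d19:-→d20:H5 -> H5
  lookup 191.184.0.119: bits 10111111101110000000 walk d0:H4→d1:-→d2:-→d3:-→d4:-→d5:-→d6:-→d7:-→d8:-→d9:-→d10:-→d11:-→d12:-→d13:-→d14:-→d15:-→d16:-→d17:-→d18:-→d19:-→d20:H5 -> H5
  add 152.176.102.112/28 -> H5 at depth 28
  lookup 191.184.0.0: bits 10111111101110000000 walk d0:H4→d1:-→d2:-→d3:-→d4:-→d5:-→d6:-→d7:-→d8:-→d9:-→d10:-→d11:-→d12:-→d13:-→d14:-→d15:-→d16:-→d17:-→d18:-→d19:-→d20:H5 -> H5
  lookup 152.176.102.116: bits 1001100010110000011001100111 walk d0:H4→d1:-→d2:-→d3:-→d4:-→d5:-→d6:-→d7:-→d8:-→d9:-→d10:-→d11:-→d12:-→d13:-→d14:-→d15:-→d16:-→d17:-→d18:-→d19:-→d20:-→d21:-→d22:-→d23:-→d24:-→d25:-→d26:-→d27:-→d28:H5 -> H5
  add 152.176.96.0/20 -> H1 at depth 20
  lookup 191.184.0.3: bits 10111111101110000000 walk d0:H4→d1:-→d2:-→d3:-→d4:-→d5:-→d6:-→d7:-→d8:-→d9:-→d10:-→d11:-→d12:-→d13:-→d14:-→d15:-→d16:-→d17:-→d18:-→d19:-→d20:H5 -> H5
  add 55.58.39.160/28 -> H2 at depth 28
  add 55.32.0.0/11 -> H6 at depth 11
  add 152.176.102.120/32 -> H2 at depth 32

== LOOKUPS ==
["H1","H1","H7","H1","H2","H0","H0","H5","H5","H5","H5","H5"]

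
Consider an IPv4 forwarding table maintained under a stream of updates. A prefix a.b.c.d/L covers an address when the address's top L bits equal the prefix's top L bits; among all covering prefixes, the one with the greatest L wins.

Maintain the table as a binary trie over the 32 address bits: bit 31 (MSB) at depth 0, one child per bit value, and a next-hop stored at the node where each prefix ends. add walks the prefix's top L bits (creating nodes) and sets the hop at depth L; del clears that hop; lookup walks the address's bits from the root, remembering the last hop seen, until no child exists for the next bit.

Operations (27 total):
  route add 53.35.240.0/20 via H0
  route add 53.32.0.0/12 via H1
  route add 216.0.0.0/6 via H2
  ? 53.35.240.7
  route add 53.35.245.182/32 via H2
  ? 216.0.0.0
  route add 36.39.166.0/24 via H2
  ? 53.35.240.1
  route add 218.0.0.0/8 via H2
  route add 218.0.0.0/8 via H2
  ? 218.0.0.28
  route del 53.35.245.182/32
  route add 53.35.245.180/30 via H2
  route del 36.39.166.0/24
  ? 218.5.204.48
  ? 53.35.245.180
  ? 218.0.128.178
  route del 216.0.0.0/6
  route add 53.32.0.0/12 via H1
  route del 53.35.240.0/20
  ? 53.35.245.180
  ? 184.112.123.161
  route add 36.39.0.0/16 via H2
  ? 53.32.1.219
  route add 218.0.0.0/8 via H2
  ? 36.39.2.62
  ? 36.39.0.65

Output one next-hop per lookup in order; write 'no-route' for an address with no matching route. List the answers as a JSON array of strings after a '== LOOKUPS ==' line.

Process each operation:
  add 53.35.240.0/20 -> H0 at depth 20
  add 53.32.0.0/12 -> H1 at depth 12
  add 216.0.0.0/6 -> H2 at depth 6
  Q 53.35.240.7: descend 00110101001000111111 ; hops seen [H1,H0] ; pick H0
  add 53.35.245.182/32 -> H2 at depth 32
  Q 216.0.0.0: descend 110110 ; hops seen [H2] ; pick H2
  add 36.39.166.0/24 -> H2 at depth 24
  Q 53.35.240.1: descend 001101010010001111110 ; hops seen [H1,H0] ; pick H0
  add 218.0.0.0/8 -> H2 at depth 8
  add 218.0.0.0/8 -> H2 at depth 8
  Q 218.0.0.28: descend 11011010 ; hops seen [H2,H2] ; pick H2
  - 53.35.245.182/32 clear@32
  add 53.35.245.180/30 -> H2 at depth 30
  - 36.39.166.0/24 clear@24
  Q 218.5.204.48: descend 11011010 ; hops seen [H2,H2] ; pick H2
  Q 53.35.245.180: descend 001101010010001111110101101101 ; hops seen [H1,H0,H2] ; pick H2
  Q 218.0.128.178: descend 11011010 ; hops seen [H2,H2] ; pick H2
  - 216.0.0.0/6 clear@6
  add 53.32.0.0/12 -> H1 at depth 12
  - 53.35.240.0/20 clear@20
  Q 53.35.245.180: descend 001101010010001111110101101101 ; hops seen [H1,H2] ; pick H2
  Q 184.112.123.161: descend 1 ; hops seen [∅] ; pick no-route
  add 36.39.0.0/16 -> H2 at depth 16
  Q 53.32.1.219: descend 00110101001000 ; hops seen [H1] ; pick H1
  add 218.0.0.0/8 -> H2 at depth 8
  Q 36.39.2.62: descend 0010010000100111 ; hops seen [H2] ; pick H2
  Q 36.39.0.65: descend 0010010000100111 ; hops seen [H2] ; pick H2

== LOOKUPS ==
["H0","H2","H0","H2","H2","H2","H2","H2","no-route","H1","H2","H2"]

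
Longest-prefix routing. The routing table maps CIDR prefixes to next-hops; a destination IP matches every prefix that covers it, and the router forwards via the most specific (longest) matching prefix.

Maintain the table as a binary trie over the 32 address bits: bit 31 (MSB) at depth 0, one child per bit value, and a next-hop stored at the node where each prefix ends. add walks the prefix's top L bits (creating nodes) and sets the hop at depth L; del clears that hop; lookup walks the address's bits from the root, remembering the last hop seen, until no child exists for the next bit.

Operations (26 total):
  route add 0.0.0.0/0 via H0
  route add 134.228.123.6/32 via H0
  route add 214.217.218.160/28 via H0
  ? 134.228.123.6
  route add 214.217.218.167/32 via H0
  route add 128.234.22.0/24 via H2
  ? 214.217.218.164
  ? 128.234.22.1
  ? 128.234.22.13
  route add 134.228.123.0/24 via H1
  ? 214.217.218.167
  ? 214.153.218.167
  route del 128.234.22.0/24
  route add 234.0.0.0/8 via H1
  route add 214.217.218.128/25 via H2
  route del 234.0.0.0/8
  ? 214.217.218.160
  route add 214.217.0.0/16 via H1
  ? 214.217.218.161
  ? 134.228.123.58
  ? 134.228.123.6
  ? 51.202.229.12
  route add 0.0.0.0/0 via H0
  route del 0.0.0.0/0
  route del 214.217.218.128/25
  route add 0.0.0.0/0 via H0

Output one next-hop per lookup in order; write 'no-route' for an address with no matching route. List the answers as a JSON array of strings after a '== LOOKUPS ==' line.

Trace:
  + 0.0.0.0/0 (H0) depth=0
  + 134.228.123.6/32 (H0) depth=32
  + 214.217.218.160/28 (H0) depth=28
  ? 134.228.123.6  path d0:H0→d1:-→d2:-→d3:-→d4:-→d5:-→d6:-→d7:-→d8:-→d9:-→d10:-→d11:-→d12:-→d13:-→d14:-→d15:-→d16:-→d17:-→d18:-→d19:-→d20:-→d21:-→d22:-→d23:-→d24:-→d25:-→d26:-→d27:-→d28:-→d29:-→d30:-→d31:-→d32:H0  best=H0
  + 214.217.218.167/32 (H0) depth=32
  + 128.234.22.0/24 (H2) depth=24
  ? 214.217.218.164  path d0:H0→d1:-→d2:-→d3:-→d4:-→d5:-→d6:-→d7:-→d8:-→d9:-→d10:-→d11:-→d12:-→d13:-→d14:-→d15:-→d16:-→d17:-→d18:-→d19:-→d20:-→d21:-→d22:-→d23:-→d24:-→d25:-→d26:-→d27:-→d28:H0→d29:-→d30:-  best=H0
  ? 128.234.22.1  path d0:H0→d1:-→d2:-→d3:-→d4:-→d5:-→d6:-→d7:-→d8:-→d9:-→d10:-→d11:-→d12:-→d13:-→d14:-→d15:-→d16:-→d17:-→d18:-→d19:-→d20:-→d21:-→d22:-→d23:-→d24:H2  best=H2
  ? 128.234.22.13  path d0:H0→d1:-→d2:-→d3:-→d4:-→d5:-→d6:-→d7:-→d8:-→d9:-→d10:-→d11:-→d12:-→d13:-→d14:-→d15:-→d16:-→d17:-→d18:-→d19:-→d20:-→d21:-→d22:-→d23:-→d24:H2  best=H2
  + 134.228.123.0/24 (H1) depth=24
  ? 214.217.218.167  path d0:H0→d1:-→d2:-→d3:-→d4:-→d5:-→d6:-→d7:-→d8:-→d9:-→d10:-→d11:-→d12:-→d13:-→d14:-→d15:-→d16:-→d17:-→d18:-→d19:-→d20:-→d21:-→d22:-→d23:-→d24:-→d25:-→d26:-→d27:-→d28:H0→d29:-→d30:-→d31:-→d32:H0  best=H0
  ? 214.153.218.167  path d0:H0→d1:-→d2:-→d3:-→d4:-→d5:-→d6:-→d7:-→d8:-→d9:-  best=H0
  - 128.234.22.0/24 clear@24
  + 234.0.0.0/8 (H1) depth=8
  + 214.217.218.128/25 (H2) depth=25
  - 234.0.0.0/8 clear@8
  ? 214.217.218.160  path d0:H0→d1:-→d2:-→d3:-→d4:-→d5:-→d6:-→d7:-→d8:-→d9:-→d10:-→d11:-→d12:-→d13:-→d14:-→d15:-→d16:-→d17:-→d18:-→d19:-→d20:-→d21:-→d22:-→d23:-→d24:-→d25:H2→d26:-→d27:-→d28:H0→d29:-  best=H0
  + 214.217.0.0/16 (H1) depth=16
  ? 214.217.218.161  path d0:H0→d1:-→d2:-→d3:-→d4:-→d5:-→d6:-→d7:-→d8:-→d9:-→d10:-→d11:-→d12:-→d13:-→d14:-→d15:-→d16:H1→d17:-→d18:-→d19:-→d20:-→d21:-→d22:-→d23:-→d24:-→d25:H2→d26:-→d27:-→d28:H0→d29:-  best=H0
  ? 134.228.123.58  path d0:H0→d1:-→d2:-→d3:-→d4:-→d5:-→d6:-→d7:-→d8:-→d9:-→d10:-→d11:-→d12:-→d13:-→d14:-→d15:-→d16:-→d17:-→d18:-→d19:-→d20:-→d21:-→d22:-→d23:-→d24:H1→d25:-→d26:-  best=H1
  ? 134.228.123.6  path d0:H0→d1:-→d2:-→d3:-→d4:-→d5:-→d6:-→d7:-→d8:-→d9:-→d10:-→d11:-→d12:-→d13:-→d14:-→d15:-→d16:-→d17:-→d18:-→d19:-→d20:-→d21:-→d22:-→d23:-→d24:H1→d25:-→d26:-→d27:-→d28:-→d29:-→d30:-→d31:-→d32:H0  best=H0
  ? 51.202.229.12  path d0:H0  best=H0
  + 0.0.0.0/0 (H0) depth=0
  - 0.0.0.0/0 clear@0
  - 214.217.218.128/25 clear@25
  + 0.0.0.0/0 (H0) depth=0

== LOOKUPS ==
["H0","H0","H2","H2","H0","H0","H0","H0","H1","H0","H0"]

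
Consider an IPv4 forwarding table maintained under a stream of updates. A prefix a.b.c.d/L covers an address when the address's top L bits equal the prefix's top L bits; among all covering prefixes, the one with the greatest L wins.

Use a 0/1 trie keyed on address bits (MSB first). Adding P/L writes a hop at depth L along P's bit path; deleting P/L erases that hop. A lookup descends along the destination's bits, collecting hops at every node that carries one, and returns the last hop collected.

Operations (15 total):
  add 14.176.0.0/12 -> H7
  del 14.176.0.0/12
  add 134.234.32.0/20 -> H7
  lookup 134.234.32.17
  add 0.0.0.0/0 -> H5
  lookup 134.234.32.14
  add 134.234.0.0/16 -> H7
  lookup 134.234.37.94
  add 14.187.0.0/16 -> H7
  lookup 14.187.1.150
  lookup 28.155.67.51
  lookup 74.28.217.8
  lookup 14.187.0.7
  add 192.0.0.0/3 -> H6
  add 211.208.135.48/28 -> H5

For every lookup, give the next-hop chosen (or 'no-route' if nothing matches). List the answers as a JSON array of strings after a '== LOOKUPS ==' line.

Apply in order:
  + 14.176.0.0/12 (H7) depth=12
  del 14.176.0.0/12 (clear depth 12)
  + 134.234.32.0/20 (H7) depth=20
  ? 134.234.32.17  path d0:-→d1:-→d2:-→d3:-→d4:-→d5:-→d6:-→d7:-→d8:-→d9:-→d10:-→d11:-→d12:-→d13:-→d14:-→d15:-→d16:-→d17:-→d18:-→d19:-→d20:H7  best=H7
  + 0.0.0.0/0 (H5) depth=0
  ? 134.234.32.14  path d0:H5→d1:-→d2:-→d3:-→d4:-→d5:-→d6:-→d7:-→d8:-→d9:-→d10:-→d11:-→d12:-→d13:-→d14:-→d15:-→d16:-→d17:-→d18:-→d19:-→d20:H7  best=H7
  + 134.234.0.0/16 (H7) depth=16
  ? 134.234.37.94  path d0:H5→d1:-→d2:-→d3:-→d4:-→d5:-→d6:-→d7:-→d8:-→d9:-→d10:-→d11:-→d12:-→d13:-→d14:-→d15:-→d16:H7→d17:-→d18:-→d19:-→d20:H7  best=H7
  + 14.187.0.0/16 (H7) depth=16
  ? 14.187.1.150  path d0:H5→d1:-→d2:-→d3:-→d4:-→d5:-→d6:-→d7:-→d8:-→d9:-→d10:-→d11:-→d12:-→d13:-→d14:-→d15:-→d16:H7  best=H7
  ? 28.155.67.51  path d0:H5→d1:-→d2:-→d3:-  best=H5
  ? 74.28.217.8  path d0:H5→d1:-  best=H5
  ? 14.187.0.7  path d0:H5→d1:-→d2:-→d3:-→d4:-→d5:-→d6:-→d7:-→d8:-→d9:-→d10:-→d11:-→d12:-→d13:-→d14:-→d15:-→d16:H7  best=H7
  + 192.0.0.0/3 (H6) depth=3
  + 211.208.135.48/28 (H5) depth=28

== LOOKUPS ==
["H7","H7","H7","H7","H5","H5","H7"]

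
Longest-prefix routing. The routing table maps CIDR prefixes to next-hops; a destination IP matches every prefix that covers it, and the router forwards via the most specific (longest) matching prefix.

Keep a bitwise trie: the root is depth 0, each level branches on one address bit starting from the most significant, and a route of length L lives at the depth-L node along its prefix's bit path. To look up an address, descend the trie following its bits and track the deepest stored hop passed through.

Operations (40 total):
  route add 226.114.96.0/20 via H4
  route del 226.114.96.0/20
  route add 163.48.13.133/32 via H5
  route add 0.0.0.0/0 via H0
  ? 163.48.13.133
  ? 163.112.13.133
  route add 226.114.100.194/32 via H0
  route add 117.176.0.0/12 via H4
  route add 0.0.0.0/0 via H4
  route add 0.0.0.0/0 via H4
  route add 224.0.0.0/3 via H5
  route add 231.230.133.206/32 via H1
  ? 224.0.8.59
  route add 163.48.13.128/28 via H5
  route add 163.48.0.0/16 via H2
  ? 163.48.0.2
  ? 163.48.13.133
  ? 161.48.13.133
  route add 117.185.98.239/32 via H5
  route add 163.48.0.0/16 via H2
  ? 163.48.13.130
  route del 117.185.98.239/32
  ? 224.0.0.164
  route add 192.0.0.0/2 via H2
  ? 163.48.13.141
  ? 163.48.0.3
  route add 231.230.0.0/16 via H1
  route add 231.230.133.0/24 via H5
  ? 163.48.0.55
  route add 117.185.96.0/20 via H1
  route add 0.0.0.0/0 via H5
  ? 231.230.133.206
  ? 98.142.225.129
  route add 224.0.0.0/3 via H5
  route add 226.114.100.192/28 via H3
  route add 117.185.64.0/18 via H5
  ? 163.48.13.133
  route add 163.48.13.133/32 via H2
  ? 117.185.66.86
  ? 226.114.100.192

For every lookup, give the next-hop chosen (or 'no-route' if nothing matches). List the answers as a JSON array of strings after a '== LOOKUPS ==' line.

Trace:
  add 226.114.96.0/20 -> H4 at depth 20
  - 226.114.96.0/20 clear@20
  add 163.48.13.133/32 -> H5 at depth 32
  add 0.0.0.0/0 -> H0 at depth 0
  lookup 163.48.13.133: bits 10100011001100000000110110000101 walk d0:H0→d1:-→d2:-→d3:-→d4:-→d5:-→d6:-→d7:-→d8:-→d9:-→d10:-→d11:-→d12:-→d13:-→d14:-→d15:-→d16:-→d17:-→d18:-→d19:-→d20:-→d21:-→d22:-→d23:-→d24:-→d25:-→d26:-→d27:-→d28:-→d29:-→d30:-→d31:-→d32:H5 -> H5
  lookup 163.112.13.133: bits 101000110 walk d0:H0→d1:-→d2:-→d3:-→d4:-→d5:-→d6:-→d7:-→d8:-→d9:- -> H0
  add 226.114.100.194/32 -> H0 at depth 32
  add 117.176.0.0/12 -> H4 at depth 12
  add 0.0.0.0/0 -> H4 at depth 0
  add 0.0.0.0/0 -> H4 at depth 0
  add 224.0.0.0/3 -> H5 at depth 3
  add 231.230.133.206/32 -> H1 at depth 32
  lookup 224.0.8.59: bits 111000 walk d0:H4→d1:-→d2:-→d3:H5→d4:-→d5:-→d6:- -> H5
  add 163.48.13.128/28 -> H5 at depth 28
  add 163.48.0.0/16 -> H2 at depth 16
  lookup 163.48.0.2: bits 10100011001100000000 walk d0:H4→d1:-→d2:-→d3:-→d4:-→d5:-→d6:-→d7:-→d8:-→d9:-→d10:-→d11:-→d12:-→d13:-→d14:-→d15:-→d16:H2→d17:-→d18:-→d19:-→d20:- -> H2
  lookup 163.48.13.133: bits 10100011001100000000110110000101 walk d0:H4→d1:-→d2:-→d3:-→d4:-→d5:-→d6:-→d7:-→d8:-→d9:-→d10:-→d11:-→d12:-→d13:-→d14:-→d15:-→d16:H2→d17:-→d18:-→d19:-→d20:-→d21:-→d22:-→d23:-→d24:-→d25:-→d26:-→d27:-→d28:H5→d29:-→d30:-→d31:-→d32:H5 -> H5
  lookup 161.48.13.133: bits 101000 walk d0:H4→d1:-→d2:-→d3:-→d4:-→d5:-→d6:- -> H4
  add 117.185.98.239/32 -> H5 at depth 32
  add 163.48.0.0/16 -> H2 at depth 16
  lookup 163.48.13.130: bits 10100011001100000000110110000 walk d0:H4→d1:-→d2:-→d3:-→d4:-→d5:-→d6:-→d7:-→d8:-→d9:-→d10:-→d11:-→d12:-→d13:-→d14:-→d15:-→d16:H2→d17:-→d18:-→d19:-→d20:-→d21:-→d22:-→d23:-→d24:-→d25:-→d26:-→d27:-→d28:H5→d29:- -> H5
  - 117.185.98.239/32 clear@32
  lookup 224.0.0.164: bits 111000 walk d0:H4→d1:-→d2:-→d3:H5→d4:-→d5:-→d6:- -> H5
  add 192.0.0.0/2 -> H2 at depth 2
  lookup 163.48.13.141: bits 1010001100110000000011011000 walk d0:H4→d1:-→d2:-→d3:-→d4:-→d5:-→d6:-→d7:-→d8:-→d9:-→d10:-→d11:-→d12:-→d13:-→d14:-→d15:-→d16:H2→d17:-→d18:-→d19:-→d20:-→d21:-→d22:-→d23:-→d24:-→d25:-→d26:-→d27:-→d28:H5 -> H5
  lookup 163.48.0.3: bits 10100011001100000000 walk d0:H4→d1:-→d2:-→d3:-→d4:-→d5:-→d6:-→d7:-→d8:-→d9:-→d10:-→d11:-→d12:-→d13:-→d14:-→d15:-→d16:H2→d17:-→d18:-→d19:-→d20:- -> H2
  add 231.230.0.0/16 -> H1 at depth 16
  add 231.230.133.0/24 -> H5 at depth 24
  lookup 163.48.0.55: bits 10100011001100000000 walk d0:H4→d1:-→d2:-→d3:-→d4:-→d5:-→d6:-→d7:-→d8:-→d9:-→d10:-→d11:-→d12:-→d13:-→d14:-→d15:-→d16:H2→d17:-→d18:-→d19:-→d20:- -> H2
  add 117.185.96.0/20 -> H1 at depth 20
  add 0.0.0.0/0 -> H5 at depth 0
  lookup 231.230.133.206: bits 11100111111001101000010111001110 walk d0:H5→d1:-→d2:H2→d3:H5→d4:-→d5:-→d6:-→d7:-→d8:-→d9:-→d10:-→d11:-→d12:-→d13:-→d14:-→d15:-→d16:H1→d17:-→d18:-→d19:-→d20:-→d21:-→d22:-→d23:-→d24:H5→d25:-→d26:-→d27:-→d28:-→d29:-→d30:-→d31:-→d32:H1 -> H1
  lookup 98.142.225.129: bits 011 walk d0:H5→d1:-→d2:-→d3:- -> H5
  add 224.0.0.0/3 -> H5 at depth 3
  add 226.114.100.192/28 -> H3 at depth 28
  add 117.185.64.0/18 -> H5 at depth 18
  lookup 163.48.13.133: bits 10100011001100000000110110000101 walk d0:H5→d1:-→d2:-→d3:-→d4:-→d5:-→d6:-→d7:-→d8:-→d9:-→d10:-→d11:-→d12:-→d13:-→d14:-→d15:-→d16:H2→d17:-→d18:-→d19:-→d20:-→d21:-→d22:-→d23:-→d24:-→d25:-→d26:-→d27:-→d28:H5→d29:-→d30:-→d31:-→d32:H5 -> H5
  add 163.48.13.133/32 -> H2 at depth 32
  lookup 117.185.66.86: bits 011101011011100101 walk d0:H5→d1:-→d2:-→d3:-→d4:-→d5:-→d6:-→d7:-→d8:-→d9:-→d10:-→d11:-→d12:H4→d13:-→d14:-→d15:-→d16:-→d17:-→d18:H5 -> H5
  lookup 226.114.100.192: bits 111000100111001001100100110000 walk d0:H5→d1:-→d2:H2→d3:H5→d4:-→d5:-→d6:-→d7:-→d8:-→d9:-→d10:-→d11:-→d12:-→d13:-→d14:-→d15:-→d16:-→d17:-→d18:-→d19:-→d20:-→d21:-→d22:-→d23:-→d24:-→d25:-→d26:-→d27:-→d28:H3→d29:-→d30:- -> H3

== LOOKUPS ==
["H5","H0","H5","H2","H5","H4","H5","H5","H5","H2","H2","H1","H5","H5","H5","H3"]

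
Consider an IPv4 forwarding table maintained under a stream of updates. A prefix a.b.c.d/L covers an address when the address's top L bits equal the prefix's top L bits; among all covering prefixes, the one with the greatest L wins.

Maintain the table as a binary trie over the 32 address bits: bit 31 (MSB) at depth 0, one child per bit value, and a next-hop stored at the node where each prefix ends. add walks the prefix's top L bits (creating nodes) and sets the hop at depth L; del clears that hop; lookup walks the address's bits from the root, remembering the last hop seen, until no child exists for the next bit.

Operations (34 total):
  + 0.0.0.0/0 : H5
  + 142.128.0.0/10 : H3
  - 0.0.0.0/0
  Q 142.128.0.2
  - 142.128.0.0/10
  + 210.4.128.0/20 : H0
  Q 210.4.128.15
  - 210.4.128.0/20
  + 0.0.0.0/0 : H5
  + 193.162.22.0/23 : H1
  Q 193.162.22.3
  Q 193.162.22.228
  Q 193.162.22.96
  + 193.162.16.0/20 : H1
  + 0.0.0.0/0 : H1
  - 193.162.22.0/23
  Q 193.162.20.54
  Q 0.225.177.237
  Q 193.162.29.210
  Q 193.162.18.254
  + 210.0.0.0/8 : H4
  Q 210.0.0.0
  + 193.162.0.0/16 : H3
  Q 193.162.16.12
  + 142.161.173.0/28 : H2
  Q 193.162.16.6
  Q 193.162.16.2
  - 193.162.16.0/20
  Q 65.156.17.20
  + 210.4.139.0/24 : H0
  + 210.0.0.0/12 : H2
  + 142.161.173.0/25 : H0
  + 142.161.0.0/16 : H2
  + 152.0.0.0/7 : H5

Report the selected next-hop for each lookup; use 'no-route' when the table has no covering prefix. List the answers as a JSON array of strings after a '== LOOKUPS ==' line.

Apply in order:
  add 0.0.0.0/0 -> H5 at depth 0
  add 142.128.0.0/10 -> H3 at depth 10
  del 0.0.0.0/0 (clear depth 0)
  lookup 142.128.0.2: bits 1000111010 walk d0:-→d1:-→d2:-→d3:-→d4:-→d5:-→d6:-→d7:-→d8:-→d9:-→d10:H3 -> H3
  del 142.128.0.0/10 (clear depth 10)
  add 210.4.128.0/20 -> H0 at depth 20
  lookup 210.4.128.15: bits 11010010000001001000 walk d0:-→d1:-→d2:-→d3:-→d4:-→d5:-→d6:-→d7:-→d8:-→d9:-→d10:-→d11:-→d12:-→d13:-→d14:-→d15:-→d16:-→d17:-→d18:-→d19:-→d20:H0 -> H0
  del 210.4.128.0/20 (clear depth 20)
  add 0.0.0.0/0 -> H5 at depth 0
  add 193.162.22.0/23 -> H1 at depth 23
  lookup 193.162.22.3: bits 11000001101000100001011 walk d0:H5→d1:-→d2:-→d3:-→d4:-→d5:-→d6:-→d7:-→d8:-→d9:-→d10:-→d11:-→d12:-→d13:-→d14:-→d15:-→d16:-→d17:-→d18:-→d19:-→d20:-→d21:-→d22:-→d23:H1 -> H1
  lookup 193.162.22.228: bits 11000001101000100001011 walk d0:H5→d1:-→d2:-→d3:-→d4:-→d5:-→d6:-→d7:-→d8:-→d9:-→d10:-→d11:-→d12:-→d13:-→d14:-→d15:-→d16:-→d17:-→d18:-→d19:-→d20:-→d21:-→d22:-→d23:H1 -> H1
  lookup 193.162.22.96: bits 11000001101000100001011 walk d0:H5→d1:-→d2:-→d3:-→d4:-→d5:-→d6:-→d7:-→d8:-→d9:-→d10:-→d11:-→d12:-→d13:-→d14:-→d15:-→d16:-→d17:-→d18:-→d19:-→d20:-→d21:-→d22:-→d23:H1 -> H1
  add 193.162.16.0/20 -> H1 at depth 20
  add 0.0.0.0/0 -> H1 at depth 0
  del 193.162.22.0/23 (clear depth 23)
  lookup 193.162.20.54: bits 1100000110100010000101 walk d0:H1→d1:-→d2:-→d3:-→d4:-→d5:-→d6:-→d7:-→d8:-→d9:-→d10:-→d11:-→d12:-→d13:-→d14:-→d15:-→d16:-→d17:-→d18:-→d19:-→d20:H1→d21:-→d22:- -> H1
  lookup 0.225.177.237: bits ε walk d0:H1 -> H1
  lookup 193.162.29.210: bits 11000001101000100001 walk d0:H1→d1:-→d2:-→d3:-→d4:-→d5:-→d6:-→d7:-→d8:-→d9:-→d10:-→d11:-→d12:-→d13:-→d14:-→d15:-→d16:-→d17:-→d18:-→d19:-→d20:H1 -> H1
  lookup 193.162.18.254: bits 110000011010001000010 walk d0:H1→d1:-→d2:-→d3:-→d4:-→d5:-→d6:-→d7:-→d8:-→d9:-→d10:-→d11:-→d12:-→d13:-→d14:-→d15:-→d16:-→d17:-→d18:-→d19:-→d20:H1→d21:- -> H1
  add 210.0.0.0/8 -> H4 at depth 8
  lookup 210.0.0.0: bits 1101001000000 walk d0:H1→d1:-→d2:-→d3:-→d4:-→d5:-→d6:-→d7:-→d8:H4→d9:-→d10:-→d11:-→d12:-→d13:- -> H4
  add 193.162.0.0/16 -> H3 at depth 16
  lookup 193.162.16.12: bits 110000011010001000010 walk d0:H1→d1:-→d2:-→d3:-→d4:-→d5:-→d6:-→d7:-→d8:-→d9:-→d10:-→d11:-→d12:-→d13:-→d14:-→d15:-→d16:H3→d17:-→d18:-→d19:-→d20:H1→d21:- -> H1
  add 142.161.173.0/28 -> H2 at depth 28
  lookup 193.162.16.6: bits 110000011010001000010 walk d0:H1→d1:-→d2:-→d3:-→d4:-→d5:-→d6:-→d7:-→d8:-→d9:-→d10:-→d11:-→d12:-→d13:-→d14:-→d15:-→d16:H3→d17:-→d18:-→d19:-→d20:H1→d21:- -> H1
  lookup 193.162.16.2: bits 110000011010001000010 walk d0:H1→d1:-→d2:-→d3:-→d4:-→d5:-→d6:-→d7:-→d8:-→d9:-→d10:-→d11:-→d12:-→d13:-→d14:-→d15:-→d16:H3→d17:-→d18:-→d19:-→d20:H1→d21:- -> H1
  del 193.162.16.0/20 (clear depth 20)
  lookup 65.156.17.20: bits ε walk d0:H1 -> H1
  add 210.4.139.0/24 -> H0 at depth 24
  add 210.0.0.0/12 -> H2 at depth 12
  add 142.161.173.0/25 -> H0 at depth 25
  add 142.161.0.0/16 -> H2 at depth 16
  add 152.0.0.0/7 -> H5 at depth 7

== LOOKUPS ==
["H3","H0","H1","H1","H1","H1","H1","H1","H1","H4","H1","H1","H1","H1"]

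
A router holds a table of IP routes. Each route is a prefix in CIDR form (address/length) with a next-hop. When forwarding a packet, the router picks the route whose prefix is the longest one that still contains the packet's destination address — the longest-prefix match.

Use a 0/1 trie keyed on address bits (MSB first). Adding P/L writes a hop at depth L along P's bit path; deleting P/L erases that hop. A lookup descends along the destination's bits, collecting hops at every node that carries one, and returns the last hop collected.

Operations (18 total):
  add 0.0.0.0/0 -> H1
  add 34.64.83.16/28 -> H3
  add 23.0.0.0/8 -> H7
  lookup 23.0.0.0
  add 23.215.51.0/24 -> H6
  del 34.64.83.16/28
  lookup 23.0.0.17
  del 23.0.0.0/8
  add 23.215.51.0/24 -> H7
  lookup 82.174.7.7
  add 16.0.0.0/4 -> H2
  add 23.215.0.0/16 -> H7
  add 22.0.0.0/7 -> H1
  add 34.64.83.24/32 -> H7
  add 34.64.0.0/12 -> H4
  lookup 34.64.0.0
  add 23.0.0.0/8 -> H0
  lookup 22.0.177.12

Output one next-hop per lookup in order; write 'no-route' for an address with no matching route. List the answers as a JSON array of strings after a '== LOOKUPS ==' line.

Process each operation:
  add 0.0.0.0/0 -> H1 at depth 0
  add 34.64.83.16/28 -> H3 at depth 28
  add 23.0.0.0/8 -> H7 at depth 8
  lookup 23.0.0.0: bits 00010111 walk d0:H1→d1:-→d2:-→d3:-→d4:-→d5:-→d6:-→d7:-→d8:H7 -> H7
  add 23.215.51.0/24 -> H6 at depth 24
  - 34.64.83.16/28 clear@28
  lookup 23.0.0.17: bits 00010111 walk d0:H1→d1:-→d2:-→d3:-→d4:-→d5:-→d6:-→d7:-→d8:H7 -> H7
  - 23.0.0.0/8 clear@8
  add 23.215.51.0/24 -> H7 at depth 24
  lookup 82.174.7.7: bits 0 walk d0:H1→d1:- -> H1
  add 16.0.0.0/4 -> H2 at depth 4
  add 23.215.0.0/16 -> H7 at depth 16
  add 22.0.0.0/7 -> H1 at depth 7
  add 34.64.83.24/32 -> H7 at depth 32
  add 34.64.0.0/12 -> H4 at depth 12
  lookup 34.64.0.0: bits 00100010010000000 walk d0:H1→d1:-→d2:-→d3:-→d4:-→d5:-→d6:-→d7:-→d8:-→d9:-→d10:-→d11:-→d12:H4→d13:-→d14:-→d15:-→d16:-→d17:- -> H4
  add 23.0.0.0/8 -> H0 at depth 8
  lookup 22.0.177.12: bits 0001011 walk d0:H1→d1:-→d2:-→d3:-→d4:H2→d5:-→d6:-→d7:H1 -> H1

== LOOKUPS ==
["H7","H7","H1","H4","H1"]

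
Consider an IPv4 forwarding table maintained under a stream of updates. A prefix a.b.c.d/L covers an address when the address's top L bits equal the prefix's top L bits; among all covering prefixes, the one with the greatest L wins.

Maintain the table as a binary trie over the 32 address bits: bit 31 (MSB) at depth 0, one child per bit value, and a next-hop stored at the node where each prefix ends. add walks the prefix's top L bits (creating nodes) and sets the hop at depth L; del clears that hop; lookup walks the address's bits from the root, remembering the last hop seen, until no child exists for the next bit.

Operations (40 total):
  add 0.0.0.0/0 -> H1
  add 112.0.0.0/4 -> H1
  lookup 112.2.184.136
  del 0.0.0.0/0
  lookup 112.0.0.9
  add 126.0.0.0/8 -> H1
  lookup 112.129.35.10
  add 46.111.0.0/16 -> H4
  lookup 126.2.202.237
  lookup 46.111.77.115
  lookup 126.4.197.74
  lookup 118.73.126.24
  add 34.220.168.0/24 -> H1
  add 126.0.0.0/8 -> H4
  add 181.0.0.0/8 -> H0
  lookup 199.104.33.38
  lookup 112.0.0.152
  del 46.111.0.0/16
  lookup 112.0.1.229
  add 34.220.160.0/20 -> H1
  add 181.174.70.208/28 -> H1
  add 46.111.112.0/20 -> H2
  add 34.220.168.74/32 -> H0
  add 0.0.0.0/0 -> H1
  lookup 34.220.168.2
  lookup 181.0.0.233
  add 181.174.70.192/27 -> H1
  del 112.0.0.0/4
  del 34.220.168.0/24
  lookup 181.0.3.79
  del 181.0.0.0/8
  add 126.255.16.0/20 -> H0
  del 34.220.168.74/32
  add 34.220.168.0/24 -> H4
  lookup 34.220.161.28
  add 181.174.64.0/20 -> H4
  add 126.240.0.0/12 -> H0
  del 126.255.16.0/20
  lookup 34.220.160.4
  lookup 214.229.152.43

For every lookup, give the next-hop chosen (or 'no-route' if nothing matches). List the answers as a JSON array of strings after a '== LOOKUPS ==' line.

Trace:
  add 0.0.0.0/0 -> H1 at depth 0
  add 112.0.0.0/4 -> H1 at depth 4
  Q 112.2.184.136: descend 0111 ; hops seen [H1,H1] ; pick H1
  - 0.0.0.0/0 clear@0
  Q 112.0.0.9: descend 0111 ; hops seen [H1] ; pick H1
  add 126.0.0.0/8 -> H1 at depth 8
  Q 112.129.35.10: descend 0111 ; hops seen [H1] ; pick H1
  add 46.111.0.0/16 -> H4 at depth 16
  Q 126.2.202.237: descend 01111110 ; hops seen [H1,H1] ; pick H1
  Q 46.111.77.115: descend 0010111001101111 ; hops seen [H4] ; pick H4
  Q 126.4.197.74: descend 01111110 ; hops seen [H1,H1] ; pick H1
  Q 118.73.126.24: descend 0111 ; hops seen [H1] ; pick H1
  add 34.220.168.0/24 -> H1 at depth 24
  add 126.0.0.0/8 -> H4 at depth 8
  add 181.0.0.0/8 -> H0 at depth 8
  Q 199.104.33.38: descend 1 ; hops seen [∅] ; pick no-route
  Q 112.0.0.152: descend 0111 ; hops seen [H1] ; pick H1
  - 46.111.0.0/16 clear@16
  Q 112.0.1.229: descend 0111 ; hops seen [H1] ; pick H1
  add 34.220.160.0/20 -> H1 at depth 20
  add 181.174.70.208/28 -> H1 at depth 28
  add 46.111.112.0/20 -> H2 at depth 20
  add 34.220.168.74/32 -> H0 at depth 32
  add 0.0.0.0/0 -> H1 at depth 0
  Q 34.220.168.2: descend 0010001011011100101010000 ; hops seen [H1,H1,H1] ; pick H1
  Q 181.0.0.233: descend 10110101 ; hops seen [H1,H0] ; pick H0
  add 181.174.70.192/27 -> H1 at depth 27
  - 112.0.0.0/4 clear@4
  - 34.220.168.0/24 clear@24
  Q 181.0.3.79: descend 10110101 ; hops seen [H1,H0] ; pick H0
  - 181.0.0.0/8 clear@8
  add 126.255.16.0/20 -> H0 at depth 20
  - 34.220.168.74/32 clear@32
  add 34.220.168.0/24 -> H4 at depth 24
  Q 34.220.161.28: descend 00100010110111001010 ; hops seen [H1,H1] ; pick H1
  add 181.174.64.0/20 -> H4 at depth 20
  add 126.240.0.0/12 -> H0 at depth 12
  - 126.255.16.0/20 clear@20
  Q 34.220.160.4: descend 00100010110111001010 ; hops seen [H1,H1] ; pick H1
  Q 214.229.152.43: descend 1 ; hops seen [H1] ; pick H1

== LOOKUPS ==
["H1","H1","H1","H1","H4","H1","H1","no-route","H1","H1","H1","H0","H0","H1","H1","H1"]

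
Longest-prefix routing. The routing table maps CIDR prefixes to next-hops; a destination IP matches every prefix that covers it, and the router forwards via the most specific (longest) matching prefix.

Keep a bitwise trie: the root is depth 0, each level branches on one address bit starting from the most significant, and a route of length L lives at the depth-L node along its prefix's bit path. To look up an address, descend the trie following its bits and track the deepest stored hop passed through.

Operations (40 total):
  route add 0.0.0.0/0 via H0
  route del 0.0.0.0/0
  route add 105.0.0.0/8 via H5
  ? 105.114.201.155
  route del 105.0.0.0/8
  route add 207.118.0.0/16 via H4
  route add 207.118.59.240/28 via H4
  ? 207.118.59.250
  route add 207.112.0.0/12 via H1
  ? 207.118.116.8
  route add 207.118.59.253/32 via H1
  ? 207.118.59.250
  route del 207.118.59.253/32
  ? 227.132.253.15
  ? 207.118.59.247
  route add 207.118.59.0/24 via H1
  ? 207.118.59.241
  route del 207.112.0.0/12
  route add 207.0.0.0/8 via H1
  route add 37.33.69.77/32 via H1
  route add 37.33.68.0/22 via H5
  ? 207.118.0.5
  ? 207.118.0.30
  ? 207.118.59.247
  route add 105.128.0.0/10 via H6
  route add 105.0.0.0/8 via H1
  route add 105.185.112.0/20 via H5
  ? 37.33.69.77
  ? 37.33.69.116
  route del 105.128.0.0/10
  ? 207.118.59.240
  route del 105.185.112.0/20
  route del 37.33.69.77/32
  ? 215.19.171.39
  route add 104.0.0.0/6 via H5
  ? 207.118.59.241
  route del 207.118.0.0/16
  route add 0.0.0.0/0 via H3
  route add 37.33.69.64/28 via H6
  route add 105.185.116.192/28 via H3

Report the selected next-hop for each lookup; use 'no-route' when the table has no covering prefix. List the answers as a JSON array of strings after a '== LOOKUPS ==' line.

Trace:
  + 0.0.0.0/0 (H0) depth=0
  del 0.0.0.0/0 (clear depth 0)
  + 105.0.0.0/8 (H5) depth=8
  Q 105.114.201.155: descend 01101001 ; hops seen [H5] ; pick H5
  del 105.0.0.0/8 (clear depth 8)
  + 207.118.0.0/16 (H4) depth=16
  + 207.118.59.240/28 (H4) depth=28
  Q 207.118.59.250: descend 1100111101110110001110111111 ; hops seen [H4,H4] ; pick H4
  + 207.112.0.0/12 (H1) depth=12
  Q 207.118.116.8: descend 11001111011101100 ; hops seen [H1,H4] ; pick H4
  + 207.118.59.253/32 (H1) depth=32
  Q 207.118.59.250: descend 11001111011101100011101111111 ; hops seen [H1,H4,H4] ; pick H4
  del 207.118.59.253/32 (clear depth 32)
  Q 227.132.253.15: descend 11 ; hops seen [∅] ; pick no-route
  Q 207.118.59.247: descend 1100111101110110001110111111 ; hops seen [H1,H4,H4] ; pick H4
  + 207.118.59.0/24 (H1) depth=24
  Q 207.118.59.241: descend 1100111101110110001110111111 ; hops seen [H1,H4,H1,H4] ; pick H4
  del 207.112.0.0/12 (clear depth 12)
  + 207.0.0.0/8 (H1) depth=8
  + 37.33.69.77/32 (H1) depth=32
  + 37.33.68.0/22 (H5) depth=22
  Q 207.118.0.5: descend 110011110111011000 ; hops seen [H1,H4] ; pick H4
  Q 207.118.0.30: descend 110011110111011000 ; hops seen [H1,H4] ; pick H4
  Q 207.118.59.247: descend 1100111101110110001110111111 ; hops seen [H1,H4,H1,H4] ; pick H4
  + 105.128.0.0/10 (H6) depth=10
  + 105.0.0.0/8 (H1) depth=8
  + 105.185.112.0/20 (H5) depth=20
  Q 37.33.69.77: descend 00100101001000010100010101001101 ; hops seen [H5,H1] ; pick H1
  Q 37.33.69.116: descend 00100101001000010100010101 ; hops seen [H5] ; pick H5
  del 105.128.0.0/10 (clear depth 10)
  Q 207.118.59.240: descend 1100111101110110001110111111 ; hops seen [H1,H4,H1,H4] ; pick H4
  del 105.185.112.0/20 (clear depth 20)
  del 37.33.69.77/32 (clear depth 32)
  Q 215.19.171.39: descend 110 ; hops seen [∅] ; pick no-route
  + 104.0.0.0/6 (H5) depth=6
  Q 207.118.59.241: descend 1100111101110110001110111111 ; hops seen [H1,H4,H1,H4] ; pick H4
  del 207.118.0.0/16 (clear depth 16)
  + 0.0.0.0/0 (H3) depth=0
  + 37.33.69.64/28 (H6) depth=28
  + 105.185.116.192/28 (H3) depth=28

== LOOKUPS ==
["H5","H4","H4","H4","no-route","H4","H4","H4","H4","H4","H1","H5","H4","no-route","H4"]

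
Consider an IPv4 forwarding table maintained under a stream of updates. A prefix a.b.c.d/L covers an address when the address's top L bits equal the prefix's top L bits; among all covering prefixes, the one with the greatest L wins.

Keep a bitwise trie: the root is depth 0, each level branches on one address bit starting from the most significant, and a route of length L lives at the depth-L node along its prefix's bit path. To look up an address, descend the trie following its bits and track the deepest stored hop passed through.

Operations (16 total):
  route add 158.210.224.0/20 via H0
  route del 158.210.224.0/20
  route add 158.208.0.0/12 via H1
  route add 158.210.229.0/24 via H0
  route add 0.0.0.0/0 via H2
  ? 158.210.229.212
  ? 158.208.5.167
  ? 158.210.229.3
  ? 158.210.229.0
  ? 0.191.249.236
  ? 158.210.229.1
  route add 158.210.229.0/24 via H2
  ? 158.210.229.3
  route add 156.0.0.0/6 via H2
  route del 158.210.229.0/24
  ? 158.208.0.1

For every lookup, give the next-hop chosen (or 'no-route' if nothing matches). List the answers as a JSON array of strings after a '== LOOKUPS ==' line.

Trace:
  + 158.210.224.0/20 (H0) depth=20
  del 158.210.224.0/20 (clear depth 20)
  + 158.208.0.0/12 (H1) depth=12
  + 158.210.229.0/24 (H0) depth=24
  + 0.0.0.0/0 (H2) depth=0
  lookup 158.210.229.212: bits 100111101101001011100101 walk d0:H2→d1:-→d2:-→d3:-→d4:-→d5:-→d6:-→d7:-→d8:-→d9:-→d10:-→d11:-→d12:H1→d13:-→d14:-→d15:-→d16:-→d17:-→d18:-→d19:-→d20:-→d21:-→d22:-→d23:-→d24:H0 -> H0
  lookup 158.208.5.167: bits 10011110110100 walk d0:H2→d1:-→d2:-→d3:-→d4:-→d5:-→d6:-→d7:-→d8:-→d9:-→d10:-→d11:-→d12:H1→d13:-→d14:- -> H1
  lookup 158.210.229.3: bits 100111101101001011100101 walk d0:H2→d1:-→d2:-→d3:-→d4:-→d5:-→d6:-→d7:-→d8:-→d9:-→d10:-→d11:-→d12:H1→d13:-→d14:-→d15:-→d16:-→d17:-→d18:-→d19:-→d20:-→d21:-→d22:-→d23:-→d24:H0 -> H0
  lookup 158.210.229.0: bits 100111101101001011100101 walk d0:H2→d1:-→d2:-→d3:-→d4:-→d5:-→d6:-→d7:-→d8:-→d9:-→d10:-→d11:-→d12:H1→d13:-→d14:-→d15:-→d16:-→d17:-→d18:-→d19:-→d20:-→d21:-→d22:-→d23:-→d24:H0 -> H0
  lookup 0.191.249.236: bits ε walk d0:H2 -> H2
  lookup 158.210.229.1: bits 100111101101001011100101 walk d0:H2→d1:-→d2:-→d3:-→d4:-→d5:-→d6:-→d7:-→d8:-→d9:-→d10:-→d11:-→d12:H1→d13:-→d14:-→d15:-→d16:-→d17:-→d18:-→d19:-→d20:-→d21:-→d22:-→d23:-→d24:H0 -> H0
  + 158.210.229.0/24 (H2) depth=24
  lookup 158.210.229.3: bits 100111101101001011100101 walk d0:H2→d1:-→d2:-→d3:-→d4:-→d5:-→d6:-→d7:-→d8:-→d9:-→d10:-→d11:-→d12:H1→d13:-→d14:-→d15:-→d16:-→d17:-→d18:-→d19:-→d20:-→d21:-→d22:-→d23:-→d24:H2 -> H2
  + 156.0.0.0/6 (H2) depth=6
  del 158.210.229.0/24 (clear depth 24)
  lookup 158.208.0.1: bits 10011110110100 walk d0:H2→d1:-→d2:-→d3:-→d4:-→d5:-→d6:H2→d7:-→d8:-→d9:-→d10:-→d11:-→d12:H1→d13:-→d14:- -> H1

== LOOKUPS ==
["H0","H1","H0","H0","H2","H0","H2","H1"]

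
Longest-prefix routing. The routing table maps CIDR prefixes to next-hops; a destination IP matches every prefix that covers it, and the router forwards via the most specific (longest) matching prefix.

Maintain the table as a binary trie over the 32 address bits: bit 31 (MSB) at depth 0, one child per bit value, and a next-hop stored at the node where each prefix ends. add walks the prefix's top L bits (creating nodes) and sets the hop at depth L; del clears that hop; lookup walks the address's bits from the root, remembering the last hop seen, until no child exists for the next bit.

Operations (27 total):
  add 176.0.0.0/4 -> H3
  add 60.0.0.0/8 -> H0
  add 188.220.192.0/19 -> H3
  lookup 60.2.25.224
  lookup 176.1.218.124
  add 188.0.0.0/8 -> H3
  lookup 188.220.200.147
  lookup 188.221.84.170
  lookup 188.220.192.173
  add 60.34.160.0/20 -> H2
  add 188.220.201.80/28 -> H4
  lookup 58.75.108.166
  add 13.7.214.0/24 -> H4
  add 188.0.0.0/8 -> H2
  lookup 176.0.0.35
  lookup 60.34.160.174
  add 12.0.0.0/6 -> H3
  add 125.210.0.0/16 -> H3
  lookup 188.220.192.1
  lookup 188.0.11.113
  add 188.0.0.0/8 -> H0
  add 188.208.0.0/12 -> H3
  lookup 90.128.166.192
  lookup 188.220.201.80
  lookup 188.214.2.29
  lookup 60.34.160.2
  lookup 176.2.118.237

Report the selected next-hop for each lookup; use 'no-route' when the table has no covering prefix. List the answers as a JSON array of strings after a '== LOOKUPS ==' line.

Apply in order:
  + 176.0.0.0/4 (H3) depth=4
  + 60.0.0.0/8 (H0) depth=8
  + 188.220.192.0/19 (H3) depth=19
  lookup 60.2.25.224: bits 00111100 walk d0:-→d1:-→d2:-→d3:-→d4:-→d5:-→d6:-→d7:-→d8:H0 -> H0
  lookup 176.1.218.124: bits 1011 walk d0:-→d1:-→d2:-→d3:-→d4:H3 -> H3
  + 188.0.0.0/8 (H3) depth=8
  lookup 188.220.200.147: bits 1011110011011100110 walk d0:-→d1:-→d2:-→d3:-→d4:H3→d5:-→d6:-→d7:-→d8:H3→d9:-→d10:-→d11:-→d12:-→d13:-→d14:-→d15:-→d16:-→d17:-→d18:-→d19:H3 -> H3
  lookup 188.221.84.170: bits 101111001101110 walk d0:-→d1:-→d2:-→d3:-→d4:H3→d5:-→d6:-→d7:-→d8:H3→d9:-→d10:-→d11:-→d12:-→d13:-→d14:-→d15:- -> H3
  lookup 188.220.192.173: bits 1011110011011100110 walk d0:-→d1:-→d2:-→d3:-→d4:H3→d5:-→d6:-→d7:-→d8:H3→d9:-→d10:-→d11:-→d12:-→d13:-→d14:-→d15:-→d16:-→d17:-→d18:-→d19:H3 -> H3
  + 60.34.160.0/20 (H2) depth=20
  + 188.220.201.80/28 (H4) depth=28
  lookup 58.75.108.166: bits 00111 walk d0:-→d1:-→d2:-→d3:-→d4:-→d5:- -> no-route
  + 13.7.214.0/24 (H4) depth=24
  + 188.0.0.0/8 (H2) depth=8
  lookup 176.0.0.35: bits 1011 walk d0:-→d1:-→d2:-→d3:-→d4:H3 -> H3
  lookup 60.34.160.174: bits 00111100001000101010 walk d0:-→d1:-→d2:-→d3:-→d4:-→d5:-→d6:-→d7:-→d8:H0→d9:-→d10:-→d11:-→d12:-→d13:-→d14:-→d15:-→d16:-→d17:-→d18:-→d19:-→d20:H2 -> H2
  + 12.0.0.0/6 (H3) depth=6
  + 125.210.0.0/16 (H3) depth=16
  lookup 188.220.192.1: bits 10111100110111001100 walk d0:-→d1:-→d2:-→d3:-→d4:H3→d5:-→d6:-→d7:-→d8:H2→d9:-→d10:-→d11:-→d12:-→d13:-→d14:-→d15:-→d16:-→d17:-→d18:-→d19:H3→d20:- -> H3
  lookup 188.0.11.113: bits 10111100 walk d0:-→d1:-→d2:-→d3:-→d4:H3→d5:-→d6:-→d7:-→d8:H2 -> H2
  + 188.0.0.0/8 (H0) depth=8
  + 188.208.0.0/12 (H3) depth=12
  lookup 90.128.166.192: bits 01 walk d0:-→d1:-→d2:- -> no-route
  lookup 188.220.201.80: bits 1011110011011100110010010101 walk d0:-→d1:-→d2:-→d3:-→d4:H3→d5:-→d6:-→d7:-→d8:H0→d9:-→d10:-→d11:-→d12:H3→d13:-→d14:-→d15:-→d16:-→d17:-→d18:-→d19:H3→d20:-→d21:-→d22:-→d23:-→d24:-→d25:-→d26:-→d27:-→d28:H4 -> H4
  lookup 188.214.2.29: bits 101111001101 walk d0:-→d1:-→d2:-→d3:-→d4:H3→d5:-→d6:-→d7:-→d8:H0→d9:-→d10:-→d11:-→d12:H3 -> H3
  lookup 60.34.160.2: bits 00111100001000101010 walk d0:-→d1:-→d2:-→d3:-→d4:-→d5:-→d6:-→d7:-→d8:H0→d9:-→d10:-→d11:-→d12:-→d13:-→d14:-→d15:-→d16:-→d17:-→d18:-→d19:-→d20:H2 -> H2
  lookup 176.2.118.237: bits 1011 walk d0:-→d1:-→d2:-→d3:-→d4:H3 -> H3

== LOOKUPS ==
["H0","H3","H3","H3","H3","no-route","H3","H2","H3","H2","no-route","H4","H3","H2","H3"]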